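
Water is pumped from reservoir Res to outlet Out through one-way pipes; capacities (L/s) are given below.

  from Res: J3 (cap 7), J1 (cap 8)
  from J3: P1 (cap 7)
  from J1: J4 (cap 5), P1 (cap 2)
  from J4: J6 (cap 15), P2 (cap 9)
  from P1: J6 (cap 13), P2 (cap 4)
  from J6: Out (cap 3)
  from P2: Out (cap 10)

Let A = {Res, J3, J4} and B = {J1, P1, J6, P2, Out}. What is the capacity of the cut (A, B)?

Edges leaving {Res, J3, J4}: Res→J1 (8), J3→P1 (7), J4→J6 (15), J4→P2 (9).
Cut capacity = 8 + 7 + 15 + 9 = 39.

39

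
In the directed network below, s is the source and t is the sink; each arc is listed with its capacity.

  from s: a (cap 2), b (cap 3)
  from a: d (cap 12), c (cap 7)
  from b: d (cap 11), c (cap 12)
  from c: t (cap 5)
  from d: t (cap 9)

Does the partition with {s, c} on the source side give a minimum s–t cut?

Given cut capacity: 2 + 3 + 5 = 10.
Augment s→a→c→t: bottleneck 2, flow now 2.
Augment s→b→c→t: bottleneck 3, flow now 5.
No augmenting path remains; maximum flow = 5.
In the residual graph, reachable from s: {s}.
Min-cut edges: s→a (2), s→b (3); capacity 2 + 3 = 5.
Cut capacity 10 exceeds the max flow 5, so it is not minimum.

No — its capacity is 10, but the minimum cut has capacity 5.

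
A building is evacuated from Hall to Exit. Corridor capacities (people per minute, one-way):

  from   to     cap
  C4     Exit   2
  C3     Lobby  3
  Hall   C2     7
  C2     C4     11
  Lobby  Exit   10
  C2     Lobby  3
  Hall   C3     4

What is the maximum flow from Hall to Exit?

Augment Hall→C3→Lobby→Exit: bottleneck 3, flow now 3.
Augment Hall→C2→Lobby→Exit: bottleneck 3, flow now 6.
Augment Hall→C2→C4→Exit: bottleneck 2, flow now 8.
No augmenting path remains; maximum flow = 8.
In the residual graph, reachable from Hall: {Hall, C3, C2, C4}.
Min-cut edges: C3→Lobby (3), C2→Lobby (3), C4→Exit (2); capacity 3 + 3 + 2 = 8.
This cut is saturated, so no flow can exceed 8.

8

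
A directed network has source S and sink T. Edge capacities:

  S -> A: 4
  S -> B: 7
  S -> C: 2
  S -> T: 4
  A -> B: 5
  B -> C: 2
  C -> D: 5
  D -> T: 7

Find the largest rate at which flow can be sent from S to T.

8

Augment S→T: bottleneck 4, flow now 4.
Augment S→C→D→T: bottleneck 2, flow now 6.
Augment S→B→C→D→T: bottleneck 2, flow now 8.
No augmenting path remains; maximum flow = 8.
In the residual graph, reachable from S: {S, A, B}.
Min-cut edges: S→C (2), S→T (4), B→C (2); capacity 2 + 4 + 2 = 8.
This cut is saturated, so no flow can exceed 8.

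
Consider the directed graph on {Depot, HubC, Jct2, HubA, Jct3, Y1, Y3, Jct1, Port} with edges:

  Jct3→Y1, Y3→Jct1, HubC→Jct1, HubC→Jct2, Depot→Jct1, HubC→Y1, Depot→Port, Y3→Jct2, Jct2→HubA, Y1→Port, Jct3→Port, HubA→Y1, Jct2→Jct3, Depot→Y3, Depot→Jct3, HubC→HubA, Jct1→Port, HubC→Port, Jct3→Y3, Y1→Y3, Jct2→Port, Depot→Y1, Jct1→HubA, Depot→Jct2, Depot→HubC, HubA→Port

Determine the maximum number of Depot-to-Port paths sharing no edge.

Assign every edge capacity 1; by Menger, the answer equals the max flow.
Path Depot→Port (+1); total 1.
Path Depot→HubC→Port (+1); total 2.
Path Depot→Jct2→Port (+1); total 3.
Path Depot→Jct3→Port (+1); total 4.
Path Depot→Y1→Port (+1); total 5.
Path Depot→Jct1→Port (+1); total 6.
Path Depot→Y3→Jct2→HubA→Port (+1); total 7.
No residual Depot→Port path; max flow = 7.
Certifying cut of size 7: {Depot→HubC, Depot→Jct1, Depot→Jct2, Depot→Jct3, Depot→Port, Depot→Y1, Depot→Y3}.

7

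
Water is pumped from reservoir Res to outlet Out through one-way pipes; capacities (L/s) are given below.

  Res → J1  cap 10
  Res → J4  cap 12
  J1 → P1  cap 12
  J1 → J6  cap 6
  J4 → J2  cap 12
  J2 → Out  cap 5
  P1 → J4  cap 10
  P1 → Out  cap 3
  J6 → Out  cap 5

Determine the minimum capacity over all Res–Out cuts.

13

Augment Res→J1→P1→Out: bottleneck 3, flow now 3.
Augment Res→J1→J6→Out: bottleneck 5, flow now 8.
Augment Res→J4→J2→Out: bottleneck 5, flow now 13.
No augmenting path remains; maximum flow = 13.
By max-flow min-cut, the minimum cut capacity equals the max flow.
In the residual graph, reachable from Res: {Res, J1, J4, J2, P1, J6}.
Min-cut edges: J2→Out (5), P1→Out (3), J6→Out (5); capacity 5 + 3 + 5 = 13.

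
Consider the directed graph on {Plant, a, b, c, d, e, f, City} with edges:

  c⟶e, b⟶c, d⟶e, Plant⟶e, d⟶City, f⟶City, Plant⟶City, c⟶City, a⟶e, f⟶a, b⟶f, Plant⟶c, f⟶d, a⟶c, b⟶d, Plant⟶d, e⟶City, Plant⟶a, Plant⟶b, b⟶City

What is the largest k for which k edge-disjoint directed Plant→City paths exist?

5

Assign every edge capacity 1; by Menger, the answer equals the max flow.
Path Plant→City (+1); total 1.
Path Plant→b→City (+1); total 2.
Path Plant→c→City (+1); total 3.
Path Plant→d→City (+1); total 4.
Path Plant→e→City (+1); total 5.
No residual Plant→City path; max flow = 5.
Certifying cut of size 5: {Plant→City, Plant→b, Plant→d, c→City, e→City}.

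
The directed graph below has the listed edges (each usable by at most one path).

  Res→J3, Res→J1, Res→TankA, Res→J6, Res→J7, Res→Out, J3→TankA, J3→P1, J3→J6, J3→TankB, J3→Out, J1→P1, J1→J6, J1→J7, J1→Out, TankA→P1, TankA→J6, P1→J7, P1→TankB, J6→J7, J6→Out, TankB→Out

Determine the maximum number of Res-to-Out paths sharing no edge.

5

Assign every edge capacity 1; by Menger, the answer equals the max flow.
Path Res→Out (+1); total 1.
Path Res→J3→Out (+1); total 2.
Path Res→J1→Out (+1); total 3.
Path Res→J6→Out (+1); total 4.
Path Res→TankA→P1→TankB→Out (+1); total 5.
No residual Res→Out path; max flow = 5.
Certifying cut of size 5: {Res→J1, Res→J3, Res→J6, Res→Out, Res→TankA}.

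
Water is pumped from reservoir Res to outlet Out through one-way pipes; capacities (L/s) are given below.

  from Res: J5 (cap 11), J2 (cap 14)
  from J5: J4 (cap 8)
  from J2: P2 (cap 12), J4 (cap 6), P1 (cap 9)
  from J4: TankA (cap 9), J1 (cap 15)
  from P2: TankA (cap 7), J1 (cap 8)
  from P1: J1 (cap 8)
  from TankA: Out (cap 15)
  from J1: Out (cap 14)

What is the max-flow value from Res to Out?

22

Augment Res→J5→J4→TankA→Out: bottleneck 8, flow now 8.
Augment Res→J2→J4→TankA→Out: bottleneck 1, flow now 9.
Augment Res→J2→J4→J1→Out: bottleneck 5, flow now 14.
Augment Res→J2→P2→TankA→Out: bottleneck 6, flow now 20.
Augment Res→J2→P2→J1→Out: bottleneck 2, flow now 22.
No augmenting path remains; maximum flow = 22.
In the residual graph, reachable from Res: {Res, J5}.
Min-cut edges: Res→J2 (14), J5→J4 (8); capacity 14 + 8 = 22.
This cut is saturated, so no flow can exceed 22.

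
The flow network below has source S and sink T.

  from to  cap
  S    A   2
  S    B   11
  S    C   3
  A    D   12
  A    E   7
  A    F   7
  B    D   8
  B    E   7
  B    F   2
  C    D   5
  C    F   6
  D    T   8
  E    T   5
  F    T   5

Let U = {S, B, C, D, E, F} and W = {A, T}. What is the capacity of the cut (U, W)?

20

Edges leaving {S, B, C, D, E, F}: S→A (2), D→T (8), E→T (5), F→T (5).
Cut capacity = 2 + 8 + 5 + 5 = 20.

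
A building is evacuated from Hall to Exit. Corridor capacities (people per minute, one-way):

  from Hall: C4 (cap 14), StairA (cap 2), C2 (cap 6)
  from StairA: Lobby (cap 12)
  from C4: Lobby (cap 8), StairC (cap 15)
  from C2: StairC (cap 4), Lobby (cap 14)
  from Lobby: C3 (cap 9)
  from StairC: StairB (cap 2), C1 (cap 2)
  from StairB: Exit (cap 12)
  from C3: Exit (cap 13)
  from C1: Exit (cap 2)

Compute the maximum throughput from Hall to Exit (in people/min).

Augment Hall→StairA→Lobby→C3→Exit: bottleneck 2, flow now 2.
Augment Hall→C4→Lobby→C3→Exit: bottleneck 7, flow now 9.
Augment Hall→C4→StairC→StairB→Exit: bottleneck 2, flow now 11.
Augment Hall→C4→StairC→C1→Exit: bottleneck 2, flow now 13.
No augmenting path remains; maximum flow = 13.
In the residual graph, reachable from Hall: {Hall, StairA, C4, C2, Lobby, StairC}.
Min-cut edges: Lobby→C3 (9), StairC→StairB (2), StairC→C1 (2); capacity 9 + 2 + 2 = 13.
This cut is saturated, so no flow can exceed 13.

13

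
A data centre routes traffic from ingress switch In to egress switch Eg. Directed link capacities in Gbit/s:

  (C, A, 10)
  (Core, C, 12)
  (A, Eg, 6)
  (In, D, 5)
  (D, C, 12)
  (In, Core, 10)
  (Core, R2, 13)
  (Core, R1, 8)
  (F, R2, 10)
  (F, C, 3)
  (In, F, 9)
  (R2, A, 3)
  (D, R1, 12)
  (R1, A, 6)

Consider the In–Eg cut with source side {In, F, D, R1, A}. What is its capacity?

41

Edges leaving {In, F, D, R1, A}: In→Core (10), F→C (3), F→R2 (10), D→C (12), A→Eg (6).
Cut capacity = 10 + 3 + 10 + 12 + 6 = 41.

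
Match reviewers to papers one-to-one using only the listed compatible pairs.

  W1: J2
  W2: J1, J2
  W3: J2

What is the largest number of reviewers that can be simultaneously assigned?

Unit-capacity flow: source→left, listed edges, right→sink; max matching = max flow.
Augmenting path W1→J2 (+1); matched 1.
Augmenting path W2→J1 (+1); matched 2.
No augmenting path remains; maximum matching = 2.
König certificate: {W2, J2} is a vertex cover of size 2 (every listed pair touches it), so no matching can be larger.

2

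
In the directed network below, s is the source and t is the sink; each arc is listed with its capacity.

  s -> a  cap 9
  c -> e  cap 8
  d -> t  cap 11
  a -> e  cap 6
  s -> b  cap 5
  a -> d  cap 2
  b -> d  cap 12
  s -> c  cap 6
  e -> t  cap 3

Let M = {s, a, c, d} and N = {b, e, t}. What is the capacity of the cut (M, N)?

30

Edges leaving {s, a, c, d}: s→b (5), a→e (6), c→e (8), d→t (11).
Cut capacity = 5 + 6 + 8 + 11 = 30.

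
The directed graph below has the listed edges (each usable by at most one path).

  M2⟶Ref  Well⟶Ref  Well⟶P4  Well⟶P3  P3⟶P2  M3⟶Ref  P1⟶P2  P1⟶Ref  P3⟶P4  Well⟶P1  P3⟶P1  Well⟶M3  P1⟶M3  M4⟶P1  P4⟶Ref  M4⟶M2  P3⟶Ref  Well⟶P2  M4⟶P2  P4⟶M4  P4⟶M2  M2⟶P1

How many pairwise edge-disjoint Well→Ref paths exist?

Assign every edge capacity 1; by Menger, the answer equals the max flow.
Path Well→Ref (+1); total 1.
Path Well→P3→Ref (+1); total 2.
Path Well→P4→Ref (+1); total 3.
Path Well→P1→Ref (+1); total 4.
Path Well→M3→Ref (+1); total 5.
No residual Well→Ref path; max flow = 5.
Certifying cut of size 5: {Well→M3, Well→P1, Well→P3, Well→P4, Well→Ref}.

5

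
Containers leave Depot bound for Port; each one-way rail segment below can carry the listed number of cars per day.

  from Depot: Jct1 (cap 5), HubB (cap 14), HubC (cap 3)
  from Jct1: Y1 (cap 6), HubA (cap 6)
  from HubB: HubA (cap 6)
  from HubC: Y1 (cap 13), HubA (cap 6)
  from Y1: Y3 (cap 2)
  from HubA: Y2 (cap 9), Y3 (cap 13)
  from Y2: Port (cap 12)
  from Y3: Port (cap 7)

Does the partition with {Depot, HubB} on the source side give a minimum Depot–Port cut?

Given cut capacity: 5 + 3 + 6 = 14.
Augment Depot→Jct1→Y1→Y3→Port: bottleneck 2, flow now 2.
Augment Depot→Jct1→HubA→Y2→Port: bottleneck 3, flow now 5.
Augment Depot→HubB→HubA→Y2→Port: bottleneck 6, flow now 11.
Augment Depot→HubC→HubA→Y3→Port: bottleneck 3, flow now 14.
No augmenting path remains; maximum flow = 14.
Cut capacity 14 equals the max flow, so it is a minimum cut.

Yes — it is a minimum cut (capacity 14).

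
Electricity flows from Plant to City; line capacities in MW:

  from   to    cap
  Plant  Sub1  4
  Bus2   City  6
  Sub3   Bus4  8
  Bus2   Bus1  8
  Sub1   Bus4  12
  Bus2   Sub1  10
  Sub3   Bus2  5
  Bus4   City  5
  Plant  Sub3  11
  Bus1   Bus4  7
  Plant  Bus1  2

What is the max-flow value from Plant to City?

Augment Plant→Bus1→Bus4→City: bottleneck 2, flow now 2.
Augment Plant→Sub3→Bus2→City: bottleneck 5, flow now 7.
Augment Plant→Sub3→Bus4→City: bottleneck 3, flow now 10.
No augmenting path remains; maximum flow = 10.
In the residual graph, reachable from Plant: {Plant, Bus1, Sub3, Sub1, Bus4}.
Min-cut edges: Sub3→Bus2 (5), Bus4→City (5); capacity 5 + 5 = 10.
This cut is saturated, so no flow can exceed 10.

10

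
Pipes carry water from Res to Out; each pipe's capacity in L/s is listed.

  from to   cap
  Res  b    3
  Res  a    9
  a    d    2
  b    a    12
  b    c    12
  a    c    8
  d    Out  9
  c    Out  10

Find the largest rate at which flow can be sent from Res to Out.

Augment Res→a→c→Out: bottleneck 8, flow now 8.
Augment Res→a→d→Out: bottleneck 1, flow now 9.
Augment Res→b→c→Out: bottleneck 2, flow now 11.
Augment Res→b→a→d→Out: bottleneck 1, flow now 12.
No augmenting path remains; maximum flow = 12.
In the residual graph, reachable from Res: {Res}.
Min-cut edges: Res→a (9), Res→b (3); capacity 9 + 3 = 12.
This cut is saturated, so no flow can exceed 12.

12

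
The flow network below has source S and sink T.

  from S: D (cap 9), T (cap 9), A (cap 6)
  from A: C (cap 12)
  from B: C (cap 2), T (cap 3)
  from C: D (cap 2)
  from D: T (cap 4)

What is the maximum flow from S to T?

13

Augment S→T: bottleneck 9, flow now 9.
Augment S→D→T: bottleneck 4, flow now 13.
No augmenting path remains; maximum flow = 13.
In the residual graph, reachable from S: {S, A, C, D}.
Min-cut edges: S→T (9), D→T (4); capacity 9 + 4 = 13.
This cut is saturated, so no flow can exceed 13.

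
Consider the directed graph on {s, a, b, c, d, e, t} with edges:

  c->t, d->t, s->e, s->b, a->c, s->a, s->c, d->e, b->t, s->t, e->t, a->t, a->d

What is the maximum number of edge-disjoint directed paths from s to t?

5

Assign every edge capacity 1; by Menger, the answer equals the max flow.
Path s→t (+1); total 1.
Path s→a→t (+1); total 2.
Path s→b→t (+1); total 3.
Path s→c→t (+1); total 4.
Path s→e→t (+1); total 5.
No residual s→t path; max flow = 5.
Certifying cut of size 5: {s→a, s→b, s→c, s→e, s→t}.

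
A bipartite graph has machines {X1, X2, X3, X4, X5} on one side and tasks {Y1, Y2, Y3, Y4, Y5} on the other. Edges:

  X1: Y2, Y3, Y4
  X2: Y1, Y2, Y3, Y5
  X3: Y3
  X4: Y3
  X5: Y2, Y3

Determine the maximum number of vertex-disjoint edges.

Unit-capacity flow: source→left, listed edges, right→sink; max matching = max flow.
Augmenting path X1→Y2 (+1); matched 1.
Augmenting path X2→Y1 (+1); matched 2.
Augmenting path X3→Y3 (+1); matched 3.
Augmenting path X5→Y2→X1→Y4 (+1); matched 4.
No augmenting path remains; maximum matching = 4.
König certificate: {X1, X2, X5, Y3} is a vertex cover of size 4 (every listed pair touches it), so no matching can be larger.

4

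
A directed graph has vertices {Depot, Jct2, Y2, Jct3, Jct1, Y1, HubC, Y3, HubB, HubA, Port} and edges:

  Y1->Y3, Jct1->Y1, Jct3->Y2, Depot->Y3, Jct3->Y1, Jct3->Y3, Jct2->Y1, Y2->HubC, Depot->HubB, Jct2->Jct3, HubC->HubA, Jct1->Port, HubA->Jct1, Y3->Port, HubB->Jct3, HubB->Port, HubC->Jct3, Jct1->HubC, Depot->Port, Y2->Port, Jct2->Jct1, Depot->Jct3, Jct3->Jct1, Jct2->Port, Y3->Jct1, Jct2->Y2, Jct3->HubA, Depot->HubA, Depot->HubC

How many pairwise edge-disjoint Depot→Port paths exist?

5

Assign every edge capacity 1; by Menger, the answer equals the max flow.
Path Depot→Port (+1); total 1.
Path Depot→Y3→Port (+1); total 2.
Path Depot→HubB→Port (+1); total 3.
Path Depot→Jct3→Y2→Port (+1); total 4.
Path Depot→HubA→Jct1→Port (+1); total 5.
No residual Depot→Port path; max flow = 5.
Certifying cut of size 5: {Depot→HubB, Depot→Port, Jct1→Port, Jct3→Y2, Y3→Port}.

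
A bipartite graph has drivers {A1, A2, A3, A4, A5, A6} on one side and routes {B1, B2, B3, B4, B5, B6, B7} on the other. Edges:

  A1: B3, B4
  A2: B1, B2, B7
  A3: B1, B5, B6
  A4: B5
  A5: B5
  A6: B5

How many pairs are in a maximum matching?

Unit-capacity flow: source→left, listed edges, right→sink; max matching = max flow.
Augmenting path A1→B3 (+1); matched 1.
Augmenting path A2→B1 (+1); matched 2.
Augmenting path A3→B5 (+1); matched 3.
Augmenting path A4→B5→A3→B6 (+1); matched 4.
No augmenting path remains; maximum matching = 4.
König certificate: {A1, A2, A3, B5} is a vertex cover of size 4 (every listed pair touches it), so no matching can be larger.

4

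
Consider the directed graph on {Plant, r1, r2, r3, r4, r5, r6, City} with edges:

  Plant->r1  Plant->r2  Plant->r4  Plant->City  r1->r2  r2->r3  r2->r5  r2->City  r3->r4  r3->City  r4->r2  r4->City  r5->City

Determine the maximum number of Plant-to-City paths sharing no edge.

4

Assign every edge capacity 1; by Menger, the answer equals the max flow.
Path Plant→City (+1); total 1.
Path Plant→r2→City (+1); total 2.
Path Plant→r4→City (+1); total 3.
Path Plant→r1→r2→r3→City (+1); total 4.
No residual Plant→City path; max flow = 4.
Certifying cut of size 4: {Plant→City, Plant→r1, Plant→r2, Plant→r4}.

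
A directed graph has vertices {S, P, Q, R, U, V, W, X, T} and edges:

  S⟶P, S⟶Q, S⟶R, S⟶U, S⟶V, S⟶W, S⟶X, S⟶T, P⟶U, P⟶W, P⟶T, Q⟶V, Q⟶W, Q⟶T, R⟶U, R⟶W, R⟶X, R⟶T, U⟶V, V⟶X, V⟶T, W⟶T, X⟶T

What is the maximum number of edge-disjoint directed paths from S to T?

7

Assign every edge capacity 1; by Menger, the answer equals the max flow.
Path S→T (+1); total 1.
Path S→P→T (+1); total 2.
Path S→Q→T (+1); total 3.
Path S→R→T (+1); total 4.
Path S→V→T (+1); total 5.
Path S→W→T (+1); total 6.
Path S→X→T (+1); total 7.
No residual S→T path; max flow = 7.
Certifying cut of size 7: {S→P, S→Q, S→R, S→T, S→W, V→T, X→T}.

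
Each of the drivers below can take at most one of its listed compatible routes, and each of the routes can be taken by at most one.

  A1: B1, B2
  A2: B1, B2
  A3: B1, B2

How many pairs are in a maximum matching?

2

Unit-capacity flow: source→left, listed edges, right→sink; max matching = max flow.
Augmenting path A1→B1 (+1); matched 1.
Augmenting path A2→B2 (+1); matched 2.
No augmenting path remains; maximum matching = 2.
König certificate: {B1, B2} is a vertex cover of size 2 (every listed pair touches it), so no matching can be larger.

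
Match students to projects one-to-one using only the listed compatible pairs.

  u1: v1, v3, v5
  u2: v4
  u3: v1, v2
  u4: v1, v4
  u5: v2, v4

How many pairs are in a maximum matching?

Unit-capacity flow: source→left, listed edges, right→sink; max matching = max flow.
Augmenting path u1→v1 (+1); matched 1.
Augmenting path u2→v4 (+1); matched 2.
Augmenting path u3→v2 (+1); matched 3.
Augmenting path u4→v1→u1→v3 (+1); matched 4.
No augmenting path remains; maximum matching = 4.
König certificate: {u1, v1, v2, v4} is a vertex cover of size 4 (every listed pair touches it), so no matching can be larger.

4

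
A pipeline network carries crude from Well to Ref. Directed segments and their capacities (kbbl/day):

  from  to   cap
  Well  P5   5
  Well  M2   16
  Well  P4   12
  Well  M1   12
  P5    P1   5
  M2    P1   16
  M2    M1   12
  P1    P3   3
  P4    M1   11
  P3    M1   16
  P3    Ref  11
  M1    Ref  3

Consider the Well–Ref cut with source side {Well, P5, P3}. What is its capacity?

Edges leaving {Well, P5, P3}: Well→M2 (16), Well→P4 (12), Well→M1 (12), P5→P1 (5), P3→M1 (16), P3→Ref (11).
Cut capacity = 16 + 12 + 12 + 5 + 16 + 11 = 72.

72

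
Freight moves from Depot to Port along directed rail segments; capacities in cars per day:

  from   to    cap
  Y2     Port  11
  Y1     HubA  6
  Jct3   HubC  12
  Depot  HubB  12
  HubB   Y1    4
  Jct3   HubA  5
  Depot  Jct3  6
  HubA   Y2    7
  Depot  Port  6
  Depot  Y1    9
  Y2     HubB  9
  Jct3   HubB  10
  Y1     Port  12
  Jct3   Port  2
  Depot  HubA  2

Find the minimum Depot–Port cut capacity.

27

Augment Depot→Port: bottleneck 6, flow now 6.
Augment Depot→Y1→Port: bottleneck 9, flow now 15.
Augment Depot→Jct3→Port: bottleneck 2, flow now 17.
Augment Depot→HubA→Y2→Port: bottleneck 2, flow now 19.
Augment Depot→HubB→Y1→Port: bottleneck 3, flow now 22.
Augment Depot→Jct3→HubA→Y2→Port: bottleneck 4, flow now 26.
Augment Depot→HubB→Y1→HubA→Y2→Port: bottleneck 1, flow now 27.
No augmenting path remains; maximum flow = 27.
By max-flow min-cut, the minimum cut capacity equals the max flow.
In the residual graph, reachable from Depot: {Depot, HubB}.
Min-cut edges: Depot→Y1 (9), Depot→Jct3 (6), Depot→HubA (2), Depot→Port (6), HubB→Y1 (4); capacity 9 + 6 + 2 + 6 + 4 = 27.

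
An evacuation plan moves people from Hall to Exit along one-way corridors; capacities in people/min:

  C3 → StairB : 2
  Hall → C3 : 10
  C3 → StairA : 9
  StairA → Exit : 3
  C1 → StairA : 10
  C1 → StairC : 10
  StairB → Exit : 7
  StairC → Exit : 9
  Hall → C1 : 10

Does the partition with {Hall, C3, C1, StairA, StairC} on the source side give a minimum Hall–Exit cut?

Given cut capacity: 2 + 3 + 9 = 14.
Augment Hall→C3→StairB→Exit: bottleneck 2, flow now 2.
Augment Hall→C3→StairA→Exit: bottleneck 3, flow now 5.
Augment Hall→C1→StairC→Exit: bottleneck 9, flow now 14.
No augmenting path remains; maximum flow = 14.
Cut capacity 14 equals the max flow, so it is a minimum cut.

Yes — it is a minimum cut (capacity 14).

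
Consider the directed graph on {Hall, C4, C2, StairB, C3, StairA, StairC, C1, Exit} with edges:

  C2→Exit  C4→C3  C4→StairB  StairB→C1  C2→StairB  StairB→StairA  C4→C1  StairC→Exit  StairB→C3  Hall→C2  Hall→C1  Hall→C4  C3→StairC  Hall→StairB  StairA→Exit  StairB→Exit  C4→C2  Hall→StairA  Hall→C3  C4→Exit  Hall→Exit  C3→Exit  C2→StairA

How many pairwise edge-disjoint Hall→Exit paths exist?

6

Assign every edge capacity 1; by Menger, the answer equals the max flow.
Path Hall→Exit (+1); total 1.
Path Hall→C4→Exit (+1); total 2.
Path Hall→C2→Exit (+1); total 3.
Path Hall→StairB→Exit (+1); total 4.
Path Hall→C3→Exit (+1); total 5.
Path Hall→StairA→Exit (+1); total 6.
No residual Hall→Exit path; max flow = 6.
Certifying cut of size 6: {Hall→C2, Hall→C3, Hall→C4, Hall→Exit, Hall→StairA, Hall→StairB}.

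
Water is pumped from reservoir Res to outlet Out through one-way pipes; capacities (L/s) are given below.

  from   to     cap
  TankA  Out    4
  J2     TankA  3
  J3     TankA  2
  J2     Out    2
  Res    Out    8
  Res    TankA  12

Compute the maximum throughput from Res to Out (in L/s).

Augment Res→Out: bottleneck 8, flow now 8.
Augment Res→TankA→Out: bottleneck 4, flow now 12.
No augmenting path remains; maximum flow = 12.
In the residual graph, reachable from Res: {Res, TankA}.
Min-cut edges: Res→Out (8), TankA→Out (4); capacity 8 + 4 = 12.
This cut is saturated, so no flow can exceed 12.

12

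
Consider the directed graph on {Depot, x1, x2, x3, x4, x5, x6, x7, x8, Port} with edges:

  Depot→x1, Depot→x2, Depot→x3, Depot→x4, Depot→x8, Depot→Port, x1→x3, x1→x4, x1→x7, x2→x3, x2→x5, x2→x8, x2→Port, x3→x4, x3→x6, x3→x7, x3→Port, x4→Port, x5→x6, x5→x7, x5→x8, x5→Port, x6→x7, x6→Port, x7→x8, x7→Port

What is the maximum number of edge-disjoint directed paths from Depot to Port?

Assign every edge capacity 1; by Menger, the answer equals the max flow.
Path Depot→Port (+1); total 1.
Path Depot→x2→Port (+1); total 2.
Path Depot→x3→Port (+1); total 3.
Path Depot→x4→Port (+1); total 4.
Path Depot→x1→x7→Port (+1); total 5.
No residual Depot→Port path; max flow = 5.
Certifying cut of size 5: {Depot→Port, Depot→x1, Depot→x2, Depot→x3, Depot→x4}.

5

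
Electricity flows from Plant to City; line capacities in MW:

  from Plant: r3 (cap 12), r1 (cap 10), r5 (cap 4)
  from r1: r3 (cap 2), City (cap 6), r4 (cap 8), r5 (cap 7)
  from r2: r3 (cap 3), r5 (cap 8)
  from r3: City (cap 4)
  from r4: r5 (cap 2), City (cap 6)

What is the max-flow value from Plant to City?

14

Augment Plant→r1→City: bottleneck 6, flow now 6.
Augment Plant→r3→City: bottleneck 4, flow now 10.
Augment Plant→r1→r4→City: bottleneck 4, flow now 14.
No augmenting path remains; maximum flow = 14.
In the residual graph, reachable from Plant: {Plant, r3, r5}.
Min-cut edges: Plant→r1 (10), r3→City (4); capacity 10 + 4 = 14.
This cut is saturated, so no flow can exceed 14.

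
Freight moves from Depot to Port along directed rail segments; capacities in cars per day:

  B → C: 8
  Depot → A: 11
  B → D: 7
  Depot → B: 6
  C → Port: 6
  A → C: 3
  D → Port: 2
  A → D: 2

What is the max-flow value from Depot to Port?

Augment Depot→A→C→Port: bottleneck 3, flow now 3.
Augment Depot→A→D→Port: bottleneck 2, flow now 5.
Augment Depot→B→C→Port: bottleneck 3, flow now 8.
No augmenting path remains; maximum flow = 8.
In the residual graph, reachable from Depot: {Depot, A, B, C, D}.
Min-cut edges: C→Port (6), D→Port (2); capacity 6 + 2 = 8.
This cut is saturated, so no flow can exceed 8.

8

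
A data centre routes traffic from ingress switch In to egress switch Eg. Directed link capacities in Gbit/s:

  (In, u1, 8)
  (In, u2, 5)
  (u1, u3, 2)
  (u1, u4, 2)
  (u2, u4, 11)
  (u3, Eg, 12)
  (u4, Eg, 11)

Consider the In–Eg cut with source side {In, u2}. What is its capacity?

Edges leaving {In, u2}: In→u1 (8), u2→u4 (11).
Cut capacity = 8 + 11 = 19.

19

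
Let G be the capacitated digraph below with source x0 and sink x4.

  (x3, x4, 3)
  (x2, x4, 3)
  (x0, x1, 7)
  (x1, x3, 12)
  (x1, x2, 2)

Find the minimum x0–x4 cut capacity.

Augment x0→x1→x2→x4: bottleneck 2, flow now 2.
Augment x0→x1→x3→x4: bottleneck 3, flow now 5.
No augmenting path remains; maximum flow = 5.
By max-flow min-cut, the minimum cut capacity equals the max flow.
In the residual graph, reachable from x0: {x0, x1, x3}.
Min-cut edges: x1→x2 (2), x3→x4 (3); capacity 2 + 3 = 5.

5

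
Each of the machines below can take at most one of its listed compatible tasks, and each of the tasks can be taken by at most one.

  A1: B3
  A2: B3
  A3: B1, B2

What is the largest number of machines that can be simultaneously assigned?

2

Unit-capacity flow: source→left, listed edges, right→sink; max matching = max flow.
Augmenting path A1→B3 (+1); matched 1.
Augmenting path A3→B1 (+1); matched 2.
No augmenting path remains; maximum matching = 2.
König certificate: {A3, B3} is a vertex cover of size 2 (every listed pair touches it), so no matching can be larger.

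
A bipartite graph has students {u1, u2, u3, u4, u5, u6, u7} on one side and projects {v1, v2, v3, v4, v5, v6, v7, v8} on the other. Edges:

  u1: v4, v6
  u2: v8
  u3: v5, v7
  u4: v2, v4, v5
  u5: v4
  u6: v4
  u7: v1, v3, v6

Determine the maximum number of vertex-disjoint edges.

Unit-capacity flow: source→left, listed edges, right→sink; max matching = max flow.
Augmenting path u1→v4 (+1); matched 1.
Augmenting path u2→v8 (+1); matched 2.
Augmenting path u3→v5 (+1); matched 3.
Augmenting path u4→v2 (+1); matched 4.
Augmenting path u7→v1 (+1); matched 5.
Augmenting path u5→v4→u1→v6 (+1); matched 6.
No augmenting path remains; maximum matching = 6.
König certificate: {u1, u2, u3, u4, u7, v4} is a vertex cover of size 6 (every listed pair touches it), so no matching can be larger.

6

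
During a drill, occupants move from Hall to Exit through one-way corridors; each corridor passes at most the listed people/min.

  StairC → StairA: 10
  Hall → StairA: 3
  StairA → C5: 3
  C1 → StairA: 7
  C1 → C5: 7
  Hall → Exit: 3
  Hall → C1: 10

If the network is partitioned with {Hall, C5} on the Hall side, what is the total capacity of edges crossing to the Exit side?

Edges leaving {Hall, C5}: Hall→C1 (10), Hall→StairA (3), Hall→Exit (3).
Cut capacity = 10 + 3 + 3 = 16.

16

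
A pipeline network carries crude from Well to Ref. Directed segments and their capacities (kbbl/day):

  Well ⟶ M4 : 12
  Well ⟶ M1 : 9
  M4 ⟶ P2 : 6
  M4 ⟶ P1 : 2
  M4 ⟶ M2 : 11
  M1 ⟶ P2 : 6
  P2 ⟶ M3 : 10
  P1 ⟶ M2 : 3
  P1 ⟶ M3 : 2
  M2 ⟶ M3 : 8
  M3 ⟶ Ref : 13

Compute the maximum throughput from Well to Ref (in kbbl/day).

13

Augment Well→M4→P2→M3→Ref: bottleneck 6, flow now 6.
Augment Well→M4→P1→M3→Ref: bottleneck 2, flow now 8.
Augment Well→M4→M2→M3→Ref: bottleneck 4, flow now 12.
Augment Well→M1→P2→M3→Ref: bottleneck 1, flow now 13.
No augmenting path remains; maximum flow = 13.
In the residual graph, reachable from Well: {Well, M4, M1, P2, P1, M2, M3}.
Min-cut edges: M3→Ref (13); capacity 13 = 13.
This cut is saturated, so no flow can exceed 13.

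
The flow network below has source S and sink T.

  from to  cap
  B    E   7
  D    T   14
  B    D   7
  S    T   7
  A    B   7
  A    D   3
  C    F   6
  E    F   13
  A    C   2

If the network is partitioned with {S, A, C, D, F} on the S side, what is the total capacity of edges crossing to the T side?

Edges leaving {S, A, C, D, F}: S→T (7), A→B (7), D→T (14).
Cut capacity = 7 + 7 + 14 = 28.

28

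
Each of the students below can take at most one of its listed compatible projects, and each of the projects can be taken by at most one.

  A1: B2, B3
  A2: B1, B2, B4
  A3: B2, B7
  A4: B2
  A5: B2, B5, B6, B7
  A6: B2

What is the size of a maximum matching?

5

Unit-capacity flow: source→left, listed edges, right→sink; max matching = max flow.
Augmenting path A1→B2 (+1); matched 1.
Augmenting path A2→B1 (+1); matched 2.
Augmenting path A3→B7 (+1); matched 3.
Augmenting path A5→B5 (+1); matched 4.
Augmenting path A4→B2→A1→B3 (+1); matched 5.
No augmenting path remains; maximum matching = 5.
König certificate: {A1, A2, A3, A5, B2} is a vertex cover of size 5 (every listed pair touches it), so no matching can be larger.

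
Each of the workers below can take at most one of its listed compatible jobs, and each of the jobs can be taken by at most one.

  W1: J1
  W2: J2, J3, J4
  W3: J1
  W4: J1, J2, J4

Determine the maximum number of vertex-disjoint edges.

3

Unit-capacity flow: source→left, listed edges, right→sink; max matching = max flow.
Augmenting path W1→J1 (+1); matched 1.
Augmenting path W2→J2 (+1); matched 2.
Augmenting path W4→J4 (+1); matched 3.
No augmenting path remains; maximum matching = 3.
König certificate: {W2, W4, J1} is a vertex cover of size 3 (every listed pair touches it), so no matching can be larger.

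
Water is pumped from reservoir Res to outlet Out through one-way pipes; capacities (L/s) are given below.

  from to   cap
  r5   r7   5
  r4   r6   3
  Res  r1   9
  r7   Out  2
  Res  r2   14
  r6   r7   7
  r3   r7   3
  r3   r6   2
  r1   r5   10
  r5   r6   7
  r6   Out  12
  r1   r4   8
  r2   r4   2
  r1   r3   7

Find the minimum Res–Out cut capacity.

Augment Res→r1→r3→r6→Out: bottleneck 2, flow now 2.
Augment Res→r1→r3→r7→Out: bottleneck 2, flow now 4.
Augment Res→r1→r4→r6→Out: bottleneck 3, flow now 7.
Augment Res→r1→r5→r6→Out: bottleneck 2, flow now 9.
Augment Res→r2→r4→r1→r5→r6→Out: bottleneck 2, flow now 11. (uses reverse residual edge)
No augmenting path remains; maximum flow = 11.
By max-flow min-cut, the minimum cut capacity equals the max flow.
In the residual graph, reachable from Res: {Res, r2}.
Min-cut edges: Res→r1 (9), r2→r4 (2); capacity 9 + 2 = 11.

11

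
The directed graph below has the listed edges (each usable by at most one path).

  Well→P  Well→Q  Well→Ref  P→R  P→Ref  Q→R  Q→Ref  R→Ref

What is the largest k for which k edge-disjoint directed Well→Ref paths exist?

3

Assign every edge capacity 1; by Menger, the answer equals the max flow.
Path Well→Ref (+1); total 1.
Path Well→P→Ref (+1); total 2.
Path Well→Q→Ref (+1); total 3.
No residual Well→Ref path; max flow = 3.
Certifying cut of size 3: {Well→P, Well→Q, Well→Ref}.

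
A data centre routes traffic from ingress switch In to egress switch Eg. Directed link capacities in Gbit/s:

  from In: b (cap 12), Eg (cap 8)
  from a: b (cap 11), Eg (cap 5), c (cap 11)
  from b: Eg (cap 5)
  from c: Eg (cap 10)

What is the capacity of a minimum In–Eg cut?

13

Augment In→Eg: bottleneck 8, flow now 8.
Augment In→b→Eg: bottleneck 5, flow now 13.
No augmenting path remains; maximum flow = 13.
By max-flow min-cut, the minimum cut capacity equals the max flow.
In the residual graph, reachable from In: {In, b}.
Min-cut edges: In→Eg (8), b→Eg (5); capacity 8 + 5 = 13.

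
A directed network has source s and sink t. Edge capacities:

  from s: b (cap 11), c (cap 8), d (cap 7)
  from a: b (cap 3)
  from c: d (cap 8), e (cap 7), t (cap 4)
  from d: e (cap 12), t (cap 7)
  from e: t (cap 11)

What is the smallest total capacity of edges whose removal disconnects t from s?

15

Augment s→c→t: bottleneck 4, flow now 4.
Augment s→d→t: bottleneck 7, flow now 11.
Augment s→c→e→t: bottleneck 4, flow now 15.
No augmenting path remains; maximum flow = 15.
By max-flow min-cut, the minimum cut capacity equals the max flow.
In the residual graph, reachable from s: {s, b}.
Min-cut edges: s→c (8), s→d (7); capacity 8 + 7 = 15.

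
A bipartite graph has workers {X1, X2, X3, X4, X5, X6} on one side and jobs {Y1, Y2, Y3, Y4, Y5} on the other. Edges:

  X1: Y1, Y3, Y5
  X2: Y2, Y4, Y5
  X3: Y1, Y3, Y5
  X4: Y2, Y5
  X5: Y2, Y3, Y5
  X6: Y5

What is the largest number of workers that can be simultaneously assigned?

Unit-capacity flow: source→left, listed edges, right→sink; max matching = max flow.
Augmenting path X1→Y1 (+1); matched 1.
Augmenting path X2→Y2 (+1); matched 2.
Augmenting path X3→Y3 (+1); matched 3.
Augmenting path X4→Y5 (+1); matched 4.
Augmenting path X5→Y2→X2→Y4 (+1); matched 5.
No augmenting path remains; maximum matching = 5.
König certificate: {X2, Y1, Y2, Y3, Y5} is a vertex cover of size 5 (every listed pair touches it), so no matching can be larger.

5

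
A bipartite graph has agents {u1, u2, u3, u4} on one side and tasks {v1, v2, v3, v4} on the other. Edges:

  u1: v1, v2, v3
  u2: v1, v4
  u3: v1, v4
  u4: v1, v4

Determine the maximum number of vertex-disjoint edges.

Unit-capacity flow: source→left, listed edges, right→sink; max matching = max flow.
Augmenting path u1→v1 (+1); matched 1.
Augmenting path u2→v4 (+1); matched 2.
Augmenting path u3→v1→u1→v2 (+1); matched 3.
No augmenting path remains; maximum matching = 3.
König certificate: {u1, v1, v4} is a vertex cover of size 3 (every listed pair touches it), so no matching can be larger.

3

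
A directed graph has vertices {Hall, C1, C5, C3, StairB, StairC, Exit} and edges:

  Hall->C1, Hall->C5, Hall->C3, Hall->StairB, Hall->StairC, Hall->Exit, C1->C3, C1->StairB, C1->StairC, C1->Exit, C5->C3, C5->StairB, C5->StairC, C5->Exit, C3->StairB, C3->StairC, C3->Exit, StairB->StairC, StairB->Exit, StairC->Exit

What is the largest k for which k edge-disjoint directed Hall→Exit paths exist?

Assign every edge capacity 1; by Menger, the answer equals the max flow.
Path Hall→Exit (+1); total 1.
Path Hall→C1→Exit (+1); total 2.
Path Hall→C5→Exit (+1); total 3.
Path Hall→C3→Exit (+1); total 4.
Path Hall→StairB→Exit (+1); total 5.
Path Hall→StairC→Exit (+1); total 6.
No residual Hall→Exit path; max flow = 6.
Certifying cut of size 6: {Hall→C1, Hall→C3, Hall→C5, Hall→Exit, Hall→StairB, Hall→StairC}.

6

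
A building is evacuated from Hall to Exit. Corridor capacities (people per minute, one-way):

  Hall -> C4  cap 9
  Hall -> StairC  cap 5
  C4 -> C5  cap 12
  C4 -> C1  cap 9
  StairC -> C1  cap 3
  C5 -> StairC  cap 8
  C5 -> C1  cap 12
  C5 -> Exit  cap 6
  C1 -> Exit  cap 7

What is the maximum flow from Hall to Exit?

12

Augment Hall→C4→C5→Exit: bottleneck 6, flow now 6.
Augment Hall→C4→C1→Exit: bottleneck 3, flow now 9.
Augment Hall→StairC→C1→Exit: bottleneck 3, flow now 12.
No augmenting path remains; maximum flow = 12.
In the residual graph, reachable from Hall: {Hall, StairC}.
Min-cut edges: Hall→C4 (9), StairC→C1 (3); capacity 9 + 3 = 12.
This cut is saturated, so no flow can exceed 12.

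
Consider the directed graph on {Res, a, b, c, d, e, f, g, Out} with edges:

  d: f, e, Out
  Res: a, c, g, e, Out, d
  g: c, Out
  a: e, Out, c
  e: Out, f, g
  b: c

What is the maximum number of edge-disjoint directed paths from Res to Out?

Assign every edge capacity 1; by Menger, the answer equals the max flow.
Path Res→Out (+1); total 1.
Path Res→a→Out (+1); total 2.
Path Res→d→Out (+1); total 3.
Path Res→e→Out (+1); total 4.
Path Res→g→Out (+1); total 5.
No residual Res→Out path; max flow = 5.
Certifying cut of size 5: {Res→Out, Res→a, Res→d, Res→e, Res→g}.

5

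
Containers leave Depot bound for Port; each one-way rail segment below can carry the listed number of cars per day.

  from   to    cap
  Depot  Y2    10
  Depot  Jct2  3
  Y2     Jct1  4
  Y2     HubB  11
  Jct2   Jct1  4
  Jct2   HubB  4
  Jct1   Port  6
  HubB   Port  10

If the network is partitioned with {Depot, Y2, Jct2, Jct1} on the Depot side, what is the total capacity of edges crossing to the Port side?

Edges leaving {Depot, Y2, Jct2, Jct1}: Y2→HubB (11), Jct2→HubB (4), Jct1→Port (6).
Cut capacity = 11 + 4 + 6 = 21.

21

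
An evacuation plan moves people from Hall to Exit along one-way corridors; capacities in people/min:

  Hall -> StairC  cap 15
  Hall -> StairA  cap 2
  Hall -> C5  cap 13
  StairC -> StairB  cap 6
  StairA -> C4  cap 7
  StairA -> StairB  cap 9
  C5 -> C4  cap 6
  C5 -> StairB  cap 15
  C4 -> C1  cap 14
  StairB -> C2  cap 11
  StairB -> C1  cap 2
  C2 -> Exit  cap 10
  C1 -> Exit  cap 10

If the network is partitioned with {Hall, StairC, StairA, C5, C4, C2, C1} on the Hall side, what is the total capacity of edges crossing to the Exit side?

50

Edges leaving {Hall, StairC, StairA, C5, C4, C2, C1}: StairC→StairB (6), StairA→StairB (9), C5→StairB (15), C2→Exit (10), C1→Exit (10).
Cut capacity = 6 + 9 + 15 + 10 + 10 = 50.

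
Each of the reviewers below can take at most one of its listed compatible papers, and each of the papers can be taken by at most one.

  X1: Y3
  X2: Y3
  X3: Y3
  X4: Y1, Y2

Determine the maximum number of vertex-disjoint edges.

2

Unit-capacity flow: source→left, listed edges, right→sink; max matching = max flow.
Augmenting path X1→Y3 (+1); matched 1.
Augmenting path X4→Y1 (+1); matched 2.
No augmenting path remains; maximum matching = 2.
König certificate: {X4, Y3} is a vertex cover of size 2 (every listed pair touches it), so no matching can be larger.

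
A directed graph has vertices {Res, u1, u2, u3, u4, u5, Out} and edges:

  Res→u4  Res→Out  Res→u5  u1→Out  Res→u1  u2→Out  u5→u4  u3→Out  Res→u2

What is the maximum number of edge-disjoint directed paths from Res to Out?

Assign every edge capacity 1; by Menger, the answer equals the max flow.
Path Res→Out (+1); total 1.
Path Res→u1→Out (+1); total 2.
Path Res→u2→Out (+1); total 3.
No residual Res→Out path; max flow = 3.
Certifying cut of size 3: {Res→Out, Res→u1, Res→u2}.

3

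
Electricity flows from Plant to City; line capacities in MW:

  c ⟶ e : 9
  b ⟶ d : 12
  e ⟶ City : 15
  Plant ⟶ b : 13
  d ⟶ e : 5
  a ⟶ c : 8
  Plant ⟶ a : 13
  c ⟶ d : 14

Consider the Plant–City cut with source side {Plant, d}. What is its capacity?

31

Edges leaving {Plant, d}: Plant→a (13), Plant→b (13), d→e (5).
Cut capacity = 13 + 13 + 5 = 31.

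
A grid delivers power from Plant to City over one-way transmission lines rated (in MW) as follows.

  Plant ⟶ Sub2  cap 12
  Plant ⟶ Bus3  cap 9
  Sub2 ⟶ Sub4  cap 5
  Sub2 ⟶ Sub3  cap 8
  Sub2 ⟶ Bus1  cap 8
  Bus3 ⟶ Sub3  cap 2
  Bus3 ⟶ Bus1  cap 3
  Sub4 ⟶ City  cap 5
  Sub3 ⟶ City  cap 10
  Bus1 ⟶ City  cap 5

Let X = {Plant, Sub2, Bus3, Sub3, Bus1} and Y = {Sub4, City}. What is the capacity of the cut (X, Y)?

20

Edges leaving {Plant, Sub2, Bus3, Sub3, Bus1}: Sub2→Sub4 (5), Sub3→City (10), Bus1→City (5).
Cut capacity = 5 + 10 + 5 = 20.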